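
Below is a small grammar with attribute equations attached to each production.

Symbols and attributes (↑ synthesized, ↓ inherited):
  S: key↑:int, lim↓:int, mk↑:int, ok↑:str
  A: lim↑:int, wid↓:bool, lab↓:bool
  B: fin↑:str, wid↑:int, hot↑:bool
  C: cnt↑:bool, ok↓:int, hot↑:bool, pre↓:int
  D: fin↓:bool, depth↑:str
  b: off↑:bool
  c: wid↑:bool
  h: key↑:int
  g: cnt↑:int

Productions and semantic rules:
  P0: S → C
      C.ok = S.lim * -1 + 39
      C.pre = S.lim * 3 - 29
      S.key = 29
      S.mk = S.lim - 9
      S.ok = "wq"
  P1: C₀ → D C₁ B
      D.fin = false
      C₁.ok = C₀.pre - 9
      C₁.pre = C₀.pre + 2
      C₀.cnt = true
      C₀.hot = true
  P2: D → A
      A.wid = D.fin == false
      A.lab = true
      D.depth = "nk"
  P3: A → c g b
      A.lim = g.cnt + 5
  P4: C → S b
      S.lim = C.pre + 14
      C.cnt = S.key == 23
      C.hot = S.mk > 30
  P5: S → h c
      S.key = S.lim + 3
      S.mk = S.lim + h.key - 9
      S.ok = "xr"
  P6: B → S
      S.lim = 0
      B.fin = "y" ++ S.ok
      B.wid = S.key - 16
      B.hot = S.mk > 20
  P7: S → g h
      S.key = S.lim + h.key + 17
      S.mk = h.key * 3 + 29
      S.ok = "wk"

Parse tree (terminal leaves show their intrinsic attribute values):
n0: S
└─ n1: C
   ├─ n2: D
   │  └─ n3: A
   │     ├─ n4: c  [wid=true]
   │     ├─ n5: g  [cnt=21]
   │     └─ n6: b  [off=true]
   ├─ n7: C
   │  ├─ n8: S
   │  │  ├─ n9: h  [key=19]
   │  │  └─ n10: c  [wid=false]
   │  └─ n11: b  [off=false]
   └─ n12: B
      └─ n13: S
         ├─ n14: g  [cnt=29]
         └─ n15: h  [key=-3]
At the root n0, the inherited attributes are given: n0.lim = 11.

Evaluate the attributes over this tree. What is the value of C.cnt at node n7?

true

1. n0.lim = 11  [given at root]
2. n1.ok = 28  [S.lim * -1 + 39]
3. n1.pre = 4  [S.lim * 3 - 29]
4. n2.fin = false  [false]
5. n3.wid = true  [D.fin == false]
6. n3.lab = true  [true]
7. n4.wid = true  [terminal]
8. n5.cnt = 21  [terminal]
9. n6.off = true  [terminal]
10. n3.lim = 26  [g.cnt + 5]
11. n2.depth = "nk"  ["nk"]
12. n7.ok = -5  [C₀.pre - 9]
13. n7.pre = 6  [C₀.pre + 2]
14. n8.lim = 20  [C.pre + 14]
15. n9.key = 19  [terminal]
16. n10.wid = false  [terminal]
17. n8.key = 23  [S.lim + 3]
18. n8.mk = 30  [S.lim + h.key - 9]
19. n8.ok = "xr"  ["xr"]
20. n11.off = false  [terminal]
21. n7.cnt = true  [S.key == 23]
22. n7.hot = false  [S.mk > 30]
23. n13.lim = 0  [0]
24. n14.cnt = 29  [terminal]
25. n15.key = -3  [terminal]
26. n13.key = 14  [S.lim + h.key + 17]
27. n13.mk = 20  [h.key * 3 + 29]
28. n13.ok = "wk"  ["wk"]
29. n12.fin = "ywk"  ["y" ++ S.ok]
30. n12.wid = -2  [S.key - 16]
31. n12.hot = false  [S.mk > 20]
32. n1.cnt = true  [true]
33. n1.hot = true  [true]
34. n0.key = 29  [29]
35. n0.mk = 2  [S.lim - 9]
36. n0.ok = "wq"  ["wq"]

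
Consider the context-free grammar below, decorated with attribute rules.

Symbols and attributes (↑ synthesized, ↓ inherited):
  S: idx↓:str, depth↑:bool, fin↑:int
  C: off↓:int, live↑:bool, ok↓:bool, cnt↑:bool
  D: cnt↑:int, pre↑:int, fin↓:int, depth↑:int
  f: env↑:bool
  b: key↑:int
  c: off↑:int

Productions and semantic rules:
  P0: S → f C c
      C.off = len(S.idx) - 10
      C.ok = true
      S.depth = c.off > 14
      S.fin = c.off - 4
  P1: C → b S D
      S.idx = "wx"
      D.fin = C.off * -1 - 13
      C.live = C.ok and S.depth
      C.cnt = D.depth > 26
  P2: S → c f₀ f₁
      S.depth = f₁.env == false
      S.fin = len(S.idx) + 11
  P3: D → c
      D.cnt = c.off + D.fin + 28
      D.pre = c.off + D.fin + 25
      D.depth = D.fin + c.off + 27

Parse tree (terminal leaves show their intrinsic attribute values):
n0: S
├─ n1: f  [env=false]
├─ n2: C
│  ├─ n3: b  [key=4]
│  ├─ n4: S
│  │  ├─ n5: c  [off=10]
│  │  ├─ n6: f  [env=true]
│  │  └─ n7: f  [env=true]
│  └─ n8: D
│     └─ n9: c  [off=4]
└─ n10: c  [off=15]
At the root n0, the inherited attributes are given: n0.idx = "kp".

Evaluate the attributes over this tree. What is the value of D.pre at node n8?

1. n0.idx = "kp"  [given at root]
2. n1.env = false  [terminal]
3. n2.off = -8  [len(S.idx) - 10]
4. n2.ok = true  [true]
5. n3.key = 4  [terminal]
6. n4.idx = "wx"  ["wx"]
7. n5.off = 10  [terminal]
8. n6.env = true  [terminal]
9. n7.env = true  [terminal]
10. n4.depth = false  [f₁.env == false]
11. n4.fin = 13  [len(S.idx) + 11]
12. n8.fin = -5  [C.off * -1 - 13]
13. n9.off = 4  [terminal]
14. n8.cnt = 27  [c.off + D.fin + 28]
15. n8.pre = 24  [c.off + D.fin + 25]
16. n8.depth = 26  [D.fin + c.off + 27]
17. n2.live = false  [C.ok and S.depth]
18. n2.cnt = false  [D.depth > 26]
19. n10.off = 15  [terminal]
20. n0.depth = true  [c.off > 14]
21. n0.fin = 11  [c.off - 4]

24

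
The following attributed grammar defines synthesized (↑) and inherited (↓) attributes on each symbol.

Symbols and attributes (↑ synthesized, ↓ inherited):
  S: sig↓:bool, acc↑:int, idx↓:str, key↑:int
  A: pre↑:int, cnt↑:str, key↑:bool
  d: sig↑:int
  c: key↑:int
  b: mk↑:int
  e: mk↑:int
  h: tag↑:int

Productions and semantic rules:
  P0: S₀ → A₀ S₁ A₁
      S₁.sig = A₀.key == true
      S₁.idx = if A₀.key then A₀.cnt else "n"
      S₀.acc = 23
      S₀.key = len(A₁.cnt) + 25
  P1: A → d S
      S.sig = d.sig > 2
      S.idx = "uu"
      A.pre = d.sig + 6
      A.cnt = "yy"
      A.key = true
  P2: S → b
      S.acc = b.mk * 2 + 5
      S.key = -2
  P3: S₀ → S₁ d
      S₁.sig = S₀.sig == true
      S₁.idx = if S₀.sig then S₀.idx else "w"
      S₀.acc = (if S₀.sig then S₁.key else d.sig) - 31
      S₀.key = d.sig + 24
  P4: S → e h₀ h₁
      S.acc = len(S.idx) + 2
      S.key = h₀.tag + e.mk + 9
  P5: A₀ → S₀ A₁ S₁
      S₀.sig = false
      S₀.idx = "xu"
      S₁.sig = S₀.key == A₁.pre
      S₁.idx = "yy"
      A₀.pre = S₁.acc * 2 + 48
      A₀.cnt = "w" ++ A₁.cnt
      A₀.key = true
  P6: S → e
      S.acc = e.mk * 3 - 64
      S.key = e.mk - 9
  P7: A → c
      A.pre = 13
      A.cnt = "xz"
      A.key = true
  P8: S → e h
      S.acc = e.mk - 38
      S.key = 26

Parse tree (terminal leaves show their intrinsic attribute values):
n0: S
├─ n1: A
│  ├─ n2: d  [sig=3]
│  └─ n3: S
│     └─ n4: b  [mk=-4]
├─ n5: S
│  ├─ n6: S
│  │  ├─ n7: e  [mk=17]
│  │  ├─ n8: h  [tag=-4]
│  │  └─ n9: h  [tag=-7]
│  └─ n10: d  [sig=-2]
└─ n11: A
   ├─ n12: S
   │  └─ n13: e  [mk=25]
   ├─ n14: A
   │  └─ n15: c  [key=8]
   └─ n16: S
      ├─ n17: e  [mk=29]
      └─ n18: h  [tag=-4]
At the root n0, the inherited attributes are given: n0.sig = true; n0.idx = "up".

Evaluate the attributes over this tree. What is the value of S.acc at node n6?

4

1. n0.sig = true  [given at root]
2. n0.idx = "up"  [given at root]
3. n2.sig = 3  [terminal]
4. n3.sig = true  [d.sig > 2]
5. n3.idx = "uu"  ["uu"]
6. n4.mk = -4  [terminal]
7. n3.acc = -3  [b.mk * 2 + 5]
8. n3.key = -2  [-2]
9. n1.pre = 9  [d.sig + 6]
10. n1.cnt = "yy"  ["yy"]
11. n1.key = true  [true]
12. n5.sig = true  [A₀.key == true]
13. n5.idx = "yy"  [if A₀.key then A₀.cnt else "n"]
14. n6.sig = true  [S₀.sig == true]
15. n6.idx = "yy"  [if S₀.sig then S₀.idx else "w"]
16. n7.mk = 17  [terminal]
17. n8.tag = -4  [terminal]
18. n9.tag = -7  [terminal]
19. n6.acc = 4  [len(S.idx) + 2]
20. n6.key = 22  [h₀.tag + e.mk + 9]
21. n10.sig = -2  [terminal]
22. n5.acc = -9  [(if S₀.sig then S₁.key else d.sig) - 31]
23. n5.key = 22  [d.sig + 24]
24. n12.sig = false  [false]
25. n12.idx = "xu"  ["xu"]
26. n13.mk = 25  [terminal]
27. n12.acc = 11  [e.mk * 3 - 64]
28. n12.key = 16  [e.mk - 9]
29. n15.key = 8  [terminal]
30. n14.pre = 13  [13]
31. n14.cnt = "xz"  ["xz"]
32. n14.key = true  [true]
33. n16.sig = false  [S₀.key == A₁.pre]
34. n16.idx = "yy"  ["yy"]
35. n17.mk = 29  [terminal]
36. n18.tag = -4  [terminal]
37. n16.acc = -9  [e.mk - 38]
38. n16.key = 26  [26]
39. n11.pre = 30  [S₁.acc * 2 + 48]
40. n11.cnt = "wxz"  ["w" ++ A₁.cnt]
41. n11.key = true  [true]
42. n0.acc = 23  [23]
43. n0.key = 28  [len(A₁.cnt) + 25]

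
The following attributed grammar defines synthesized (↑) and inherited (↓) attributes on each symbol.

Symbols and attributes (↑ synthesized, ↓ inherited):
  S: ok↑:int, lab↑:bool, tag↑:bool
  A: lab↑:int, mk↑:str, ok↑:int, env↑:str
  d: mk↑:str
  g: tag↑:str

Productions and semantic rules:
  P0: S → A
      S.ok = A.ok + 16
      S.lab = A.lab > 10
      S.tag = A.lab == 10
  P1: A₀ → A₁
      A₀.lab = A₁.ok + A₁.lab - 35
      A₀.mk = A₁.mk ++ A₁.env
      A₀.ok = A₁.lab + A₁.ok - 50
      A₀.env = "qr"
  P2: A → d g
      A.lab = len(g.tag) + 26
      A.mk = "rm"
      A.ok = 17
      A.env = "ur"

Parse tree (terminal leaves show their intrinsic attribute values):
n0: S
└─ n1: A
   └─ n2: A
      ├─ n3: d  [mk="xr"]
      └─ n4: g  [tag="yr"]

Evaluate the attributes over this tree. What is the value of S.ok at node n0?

1. n3.mk = "xr"  [terminal]
2. n4.tag = "yr"  [terminal]
3. n2.lab = 28  [len(g.tag) + 26]
4. n2.mk = "rm"  ["rm"]
5. n2.ok = 17  [17]
6. n2.env = "ur"  ["ur"]
7. n1.lab = 10  [A₁.ok + A₁.lab - 35]
8. n1.mk = "rmur"  [A₁.mk ++ A₁.env]
9. n1.ok = -5  [A₁.lab + A₁.ok - 50]
10. n1.env = "qr"  ["qr"]
11. n0.ok = 11  [A.ok + 16]
12. n0.lab = false  [A.lab > 10]
13. n0.tag = true  [A.lab == 10]

11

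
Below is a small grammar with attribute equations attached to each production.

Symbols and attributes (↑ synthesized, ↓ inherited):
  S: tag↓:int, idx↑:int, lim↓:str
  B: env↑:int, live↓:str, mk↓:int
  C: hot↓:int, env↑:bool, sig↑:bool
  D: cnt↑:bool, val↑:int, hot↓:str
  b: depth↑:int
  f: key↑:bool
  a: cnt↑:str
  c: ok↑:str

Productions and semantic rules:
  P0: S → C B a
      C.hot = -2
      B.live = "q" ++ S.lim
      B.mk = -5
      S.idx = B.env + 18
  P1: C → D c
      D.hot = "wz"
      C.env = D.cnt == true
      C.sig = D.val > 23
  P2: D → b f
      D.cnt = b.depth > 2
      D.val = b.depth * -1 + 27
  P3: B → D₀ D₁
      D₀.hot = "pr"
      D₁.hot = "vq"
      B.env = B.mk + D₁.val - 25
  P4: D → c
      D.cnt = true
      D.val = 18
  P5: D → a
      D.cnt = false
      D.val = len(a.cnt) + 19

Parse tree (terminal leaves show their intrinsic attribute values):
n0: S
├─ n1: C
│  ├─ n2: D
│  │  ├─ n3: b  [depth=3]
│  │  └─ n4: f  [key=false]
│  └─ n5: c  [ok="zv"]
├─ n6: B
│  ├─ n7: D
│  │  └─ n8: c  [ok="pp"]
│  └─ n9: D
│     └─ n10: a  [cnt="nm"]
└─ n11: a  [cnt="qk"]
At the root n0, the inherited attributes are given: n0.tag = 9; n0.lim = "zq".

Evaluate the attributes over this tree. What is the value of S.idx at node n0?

1. n0.tag = 9  [given at root]
2. n0.lim = "zq"  [given at root]
3. n1.hot = -2  [-2]
4. n2.hot = "wz"  ["wz"]
5. n3.depth = 3  [terminal]
6. n4.key = false  [terminal]
7. n2.cnt = true  [b.depth > 2]
8. n2.val = 24  [b.depth * -1 + 27]
9. n5.ok = "zv"  [terminal]
10. n1.env = true  [D.cnt == true]
11. n1.sig = true  [D.val > 23]
12. n6.live = "qzq"  ["q" ++ S.lim]
13. n6.mk = -5  [-5]
14. n7.hot = "pr"  ["pr"]
15. n8.ok = "pp"  [terminal]
16. n7.cnt = true  [true]
17. n7.val = 18  [18]
18. n9.hot = "vq"  ["vq"]
19. n10.cnt = "nm"  [terminal]
20. n9.cnt = false  [false]
21. n9.val = 21  [len(a.cnt) + 19]
22. n6.env = -9  [B.mk + D₁.val - 25]
23. n11.cnt = "qk"  [terminal]
24. n0.idx = 9  [B.env + 18]

9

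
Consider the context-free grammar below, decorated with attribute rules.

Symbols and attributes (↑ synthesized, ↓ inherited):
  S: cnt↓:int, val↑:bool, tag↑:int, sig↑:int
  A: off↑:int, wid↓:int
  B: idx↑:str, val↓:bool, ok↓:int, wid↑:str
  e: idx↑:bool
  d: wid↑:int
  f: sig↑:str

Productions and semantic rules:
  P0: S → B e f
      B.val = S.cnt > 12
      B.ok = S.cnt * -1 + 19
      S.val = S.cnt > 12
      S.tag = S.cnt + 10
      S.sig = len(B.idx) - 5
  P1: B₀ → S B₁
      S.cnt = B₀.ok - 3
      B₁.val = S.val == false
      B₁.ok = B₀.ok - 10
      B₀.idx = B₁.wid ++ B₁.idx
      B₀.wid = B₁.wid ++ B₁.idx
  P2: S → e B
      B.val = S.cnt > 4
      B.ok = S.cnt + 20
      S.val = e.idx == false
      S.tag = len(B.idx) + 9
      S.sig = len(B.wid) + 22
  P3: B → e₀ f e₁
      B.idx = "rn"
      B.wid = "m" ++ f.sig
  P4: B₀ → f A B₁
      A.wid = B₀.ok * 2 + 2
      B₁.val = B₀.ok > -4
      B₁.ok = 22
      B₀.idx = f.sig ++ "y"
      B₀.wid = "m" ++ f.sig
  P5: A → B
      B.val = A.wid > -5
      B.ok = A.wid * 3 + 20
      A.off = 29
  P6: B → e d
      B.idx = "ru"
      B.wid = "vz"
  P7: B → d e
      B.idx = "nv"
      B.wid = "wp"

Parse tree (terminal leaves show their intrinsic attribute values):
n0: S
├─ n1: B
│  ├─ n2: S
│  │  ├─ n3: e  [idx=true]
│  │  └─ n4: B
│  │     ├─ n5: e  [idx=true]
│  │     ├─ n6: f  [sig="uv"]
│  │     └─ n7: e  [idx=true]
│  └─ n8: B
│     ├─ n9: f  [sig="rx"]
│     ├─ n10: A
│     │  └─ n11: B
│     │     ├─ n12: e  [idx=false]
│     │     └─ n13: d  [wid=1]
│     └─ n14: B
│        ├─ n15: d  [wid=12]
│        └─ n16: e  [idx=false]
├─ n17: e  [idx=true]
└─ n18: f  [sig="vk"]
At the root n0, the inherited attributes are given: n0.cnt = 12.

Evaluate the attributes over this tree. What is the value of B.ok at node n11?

1. n0.cnt = 12  [given at root]
2. n1.val = false  [S.cnt > 12]
3. n1.ok = 7  [S.cnt * -1 + 19]
4. n2.cnt = 4  [B₀.ok - 3]
5. n3.idx = true  [terminal]
6. n4.val = false  [S.cnt > 4]
7. n4.ok = 24  [S.cnt + 20]
8. n5.idx = true  [terminal]
9. n6.sig = "uv"  [terminal]
10. n7.idx = true  [terminal]
11. n4.idx = "rn"  ["rn"]
12. n4.wid = "muv"  ["m" ++ f.sig]
13. n2.val = false  [e.idx == false]
14. n2.tag = 11  [len(B.idx) + 9]
15. n2.sig = 25  [len(B.wid) + 22]
16. n8.val = true  [S.val == false]
17. n8.ok = -3  [B₀.ok - 10]
18. n9.sig = "rx"  [terminal]
19. n10.wid = -4  [B₀.ok * 2 + 2]
20. n11.val = true  [A.wid > -5]
21. n11.ok = 8  [A.wid * 3 + 20]
22. n12.idx = false  [terminal]
23. n13.wid = 1  [terminal]
24. n11.idx = "ru"  ["ru"]
25. n11.wid = "vz"  ["vz"]
26. n10.off = 29  [29]
27. n14.val = true  [B₀.ok > -4]
28. n14.ok = 22  [22]
29. n15.wid = 12  [terminal]
30. n16.idx = false  [terminal]
31. n14.idx = "nv"  ["nv"]
32. n14.wid = "wp"  ["wp"]
33. n8.idx = "rxy"  [f.sig ++ "y"]
34. n8.wid = "mrx"  ["m" ++ f.sig]
35. n1.idx = "mrxrxy"  [B₁.wid ++ B₁.idx]
36. n1.wid = "mrxrxy"  [B₁.wid ++ B₁.idx]
37. n17.idx = true  [terminal]
38. n18.sig = "vk"  [terminal]
39. n0.val = false  [S.cnt > 12]
40. n0.tag = 22  [S.cnt + 10]
41. n0.sig = 1  [len(B.idx) - 5]

8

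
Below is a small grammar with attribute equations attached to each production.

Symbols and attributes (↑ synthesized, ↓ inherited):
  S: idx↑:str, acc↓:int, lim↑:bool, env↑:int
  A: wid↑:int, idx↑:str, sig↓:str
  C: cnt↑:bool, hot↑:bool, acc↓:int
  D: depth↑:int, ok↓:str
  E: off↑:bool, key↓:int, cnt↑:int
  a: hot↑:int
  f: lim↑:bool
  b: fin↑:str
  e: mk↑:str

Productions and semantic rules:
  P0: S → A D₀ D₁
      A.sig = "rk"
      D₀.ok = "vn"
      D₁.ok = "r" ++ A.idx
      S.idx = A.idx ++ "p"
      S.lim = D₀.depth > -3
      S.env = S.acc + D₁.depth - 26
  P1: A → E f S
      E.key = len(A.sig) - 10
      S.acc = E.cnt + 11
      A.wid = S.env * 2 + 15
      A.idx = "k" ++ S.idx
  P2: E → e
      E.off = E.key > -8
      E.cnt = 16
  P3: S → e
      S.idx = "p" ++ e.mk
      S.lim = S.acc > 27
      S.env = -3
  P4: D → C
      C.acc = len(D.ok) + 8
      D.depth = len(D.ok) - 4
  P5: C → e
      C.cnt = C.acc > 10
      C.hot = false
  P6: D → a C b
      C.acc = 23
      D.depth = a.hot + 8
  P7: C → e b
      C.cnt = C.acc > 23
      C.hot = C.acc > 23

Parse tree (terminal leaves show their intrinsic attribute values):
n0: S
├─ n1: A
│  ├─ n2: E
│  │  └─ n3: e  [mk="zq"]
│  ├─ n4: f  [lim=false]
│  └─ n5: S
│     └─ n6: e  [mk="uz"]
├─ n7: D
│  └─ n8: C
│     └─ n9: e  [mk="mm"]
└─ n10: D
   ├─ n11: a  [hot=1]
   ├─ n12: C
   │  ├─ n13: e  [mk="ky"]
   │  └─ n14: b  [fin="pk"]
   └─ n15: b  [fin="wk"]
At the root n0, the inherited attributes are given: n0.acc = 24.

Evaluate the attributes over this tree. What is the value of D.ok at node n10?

1. n0.acc = 24  [given at root]
2. n1.sig = "rk"  ["rk"]
3. n2.key = -8  [len(A.sig) - 10]
4. n3.mk = "zq"  [terminal]
5. n2.off = false  [E.key > -8]
6. n2.cnt = 16  [16]
7. n4.lim = false  [terminal]
8. n5.acc = 27  [E.cnt + 11]
9. n6.mk = "uz"  [terminal]
10. n5.idx = "puz"  ["p" ++ e.mk]
11. n5.lim = false  [S.acc > 27]
12. n5.env = -3  [-3]
13. n1.wid = 9  [S.env * 2 + 15]
14. n1.idx = "kpuz"  ["k" ++ S.idx]
15. n7.ok = "vn"  ["vn"]
16. n8.acc = 10  [len(D.ok) + 8]
17. n9.mk = "mm"  [terminal]
18. n8.cnt = false  [C.acc > 10]
19. n8.hot = false  [false]
20. n7.depth = -2  [len(D.ok) - 4]
21. n10.ok = "rkpuz"  ["r" ++ A.idx]
22. n11.hot = 1  [terminal]
23. n12.acc = 23  [23]
24. n13.mk = "ky"  [terminal]
25. n14.fin = "pk"  [terminal]
26. n12.cnt = false  [C.acc > 23]
27. n12.hot = false  [C.acc > 23]
28. n15.fin = "wk"  [terminal]
29. n10.depth = 9  [a.hot + 8]
30. n0.idx = "kpuzp"  [A.idx ++ "p"]
31. n0.lim = true  [D₀.depth > -3]
32. n0.env = 7  [S.acc + D₁.depth - 26]

"rkpuz"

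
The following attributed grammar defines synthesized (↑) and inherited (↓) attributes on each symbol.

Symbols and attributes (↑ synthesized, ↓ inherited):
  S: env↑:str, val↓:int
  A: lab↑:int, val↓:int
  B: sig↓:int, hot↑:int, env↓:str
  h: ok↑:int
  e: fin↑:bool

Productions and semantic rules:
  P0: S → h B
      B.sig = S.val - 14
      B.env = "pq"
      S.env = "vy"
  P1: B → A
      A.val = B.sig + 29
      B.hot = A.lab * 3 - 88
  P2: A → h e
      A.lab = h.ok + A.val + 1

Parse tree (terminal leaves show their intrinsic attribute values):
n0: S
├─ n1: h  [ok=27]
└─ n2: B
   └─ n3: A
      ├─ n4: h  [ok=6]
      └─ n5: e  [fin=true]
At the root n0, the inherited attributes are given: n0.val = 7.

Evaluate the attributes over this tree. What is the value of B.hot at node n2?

-1

1. n0.val = 7  [given at root]
2. n1.ok = 27  [terminal]
3. n2.sig = -7  [S.val - 14]
4. n2.env = "pq"  ["pq"]
5. n3.val = 22  [B.sig + 29]
6. n4.ok = 6  [terminal]
7. n5.fin = true  [terminal]
8. n3.lab = 29  [h.ok + A.val + 1]
9. n2.hot = -1  [A.lab * 3 - 88]
10. n0.env = "vy"  ["vy"]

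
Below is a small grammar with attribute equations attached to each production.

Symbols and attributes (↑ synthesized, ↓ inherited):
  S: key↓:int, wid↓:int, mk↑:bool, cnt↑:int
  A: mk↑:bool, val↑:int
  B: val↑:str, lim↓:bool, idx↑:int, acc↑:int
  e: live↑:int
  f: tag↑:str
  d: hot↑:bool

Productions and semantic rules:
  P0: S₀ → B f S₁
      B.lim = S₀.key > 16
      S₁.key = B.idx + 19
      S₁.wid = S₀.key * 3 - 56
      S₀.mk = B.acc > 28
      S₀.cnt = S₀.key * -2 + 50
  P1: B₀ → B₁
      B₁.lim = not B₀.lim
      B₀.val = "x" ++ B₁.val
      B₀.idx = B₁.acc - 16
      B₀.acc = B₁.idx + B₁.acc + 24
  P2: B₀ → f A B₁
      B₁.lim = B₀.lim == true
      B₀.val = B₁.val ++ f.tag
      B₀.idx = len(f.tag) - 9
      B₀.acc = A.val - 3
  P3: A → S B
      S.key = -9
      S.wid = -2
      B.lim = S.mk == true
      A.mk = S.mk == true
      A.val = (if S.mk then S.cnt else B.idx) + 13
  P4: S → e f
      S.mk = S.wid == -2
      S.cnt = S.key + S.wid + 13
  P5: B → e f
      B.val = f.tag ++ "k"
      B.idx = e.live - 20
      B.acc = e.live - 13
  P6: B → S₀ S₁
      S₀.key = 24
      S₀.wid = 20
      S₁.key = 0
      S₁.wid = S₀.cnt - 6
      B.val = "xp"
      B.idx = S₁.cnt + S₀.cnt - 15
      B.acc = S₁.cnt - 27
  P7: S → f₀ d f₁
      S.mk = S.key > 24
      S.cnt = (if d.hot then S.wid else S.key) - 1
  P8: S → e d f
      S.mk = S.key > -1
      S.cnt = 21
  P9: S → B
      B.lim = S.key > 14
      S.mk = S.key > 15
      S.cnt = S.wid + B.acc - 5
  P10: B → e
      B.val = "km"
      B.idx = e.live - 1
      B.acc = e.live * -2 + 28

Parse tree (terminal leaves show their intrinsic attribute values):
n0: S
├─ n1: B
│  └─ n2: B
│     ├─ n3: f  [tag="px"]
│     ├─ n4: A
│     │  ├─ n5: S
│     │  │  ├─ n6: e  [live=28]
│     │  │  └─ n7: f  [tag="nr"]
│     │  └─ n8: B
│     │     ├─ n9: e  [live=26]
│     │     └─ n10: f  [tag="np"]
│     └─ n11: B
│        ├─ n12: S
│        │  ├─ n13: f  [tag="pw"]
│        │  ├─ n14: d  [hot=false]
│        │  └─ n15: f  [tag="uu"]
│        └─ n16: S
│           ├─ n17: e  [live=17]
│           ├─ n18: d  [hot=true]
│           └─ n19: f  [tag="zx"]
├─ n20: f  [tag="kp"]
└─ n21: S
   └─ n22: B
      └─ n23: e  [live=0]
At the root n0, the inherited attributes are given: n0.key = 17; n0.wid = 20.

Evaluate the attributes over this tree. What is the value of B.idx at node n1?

1. n0.key = 17  [given at root]
2. n0.wid = 20  [given at root]
3. n1.lim = true  [S₀.key > 16]
4. n2.lim = false  [not B₀.lim]
5. n3.tag = "px"  [terminal]
6. n5.key = -9  [-9]
7. n5.wid = -2  [-2]
8. n6.live = 28  [terminal]
9. n7.tag = "nr"  [terminal]
10. n5.mk = true  [S.wid == -2]
11. n5.cnt = 2  [S.key + S.wid + 13]
12. n8.lim = true  [S.mk == true]
13. n9.live = 26  [terminal]
14. n10.tag = "np"  [terminal]
15. n8.val = "npk"  [f.tag ++ "k"]
16. n8.idx = 6  [e.live - 20]
17. n8.acc = 13  [e.live - 13]
18. n4.mk = true  [S.mk == true]
19. n4.val = 15  [(if S.mk then S.cnt else B.idx) + 13]
20. n11.lim = false  [B₀.lim == true]
21. n12.key = 24  [24]
22. n12.wid = 20  [20]
23. n13.tag = "pw"  [terminal]
24. n14.hot = false  [terminal]
25. n15.tag = "uu"  [terminal]
26. n12.mk = false  [S.key > 24]
27. n12.cnt = 23  [(if d.hot then S.wid else S.key) - 1]
28. n16.key = 0  [0]
29. n16.wid = 17  [S₀.cnt - 6]
30. n17.live = 17  [terminal]
31. n18.hot = true  [terminal]
32. n19.tag = "zx"  [terminal]
33. n16.mk = true  [S.key > -1]
34. n16.cnt = 21  [21]
35. n11.val = "xp"  ["xp"]
36. n11.idx = 29  [S₁.cnt + S₀.cnt - 15]
37. n11.acc = -6  [S₁.cnt - 27]
38. n2.val = "xppx"  [B₁.val ++ f.tag]
39. n2.idx = -7  [len(f.tag) - 9]
40. n2.acc = 12  [A.val - 3]
41. n1.val = "xxppx"  ["x" ++ B₁.val]
42. n1.idx = -4  [B₁.acc - 16]
43. n1.acc = 29  [B₁.idx + B₁.acc + 24]
44. n20.tag = "kp"  [terminal]
45. n21.key = 15  [B.idx + 19]
46. n21.wid = -5  [S₀.key * 3 - 56]
47. n22.lim = true  [S.key > 14]
48. n23.live = 0  [terminal]
49. n22.val = "km"  ["km"]
50. n22.idx = -1  [e.live - 1]
51. n22.acc = 28  [e.live * -2 + 28]
52. n21.mk = false  [S.key > 15]
53. n21.cnt = 18  [S.wid + B.acc - 5]
54. n0.mk = true  [B.acc > 28]
55. n0.cnt = 16  [S₀.key * -2 + 50]

-4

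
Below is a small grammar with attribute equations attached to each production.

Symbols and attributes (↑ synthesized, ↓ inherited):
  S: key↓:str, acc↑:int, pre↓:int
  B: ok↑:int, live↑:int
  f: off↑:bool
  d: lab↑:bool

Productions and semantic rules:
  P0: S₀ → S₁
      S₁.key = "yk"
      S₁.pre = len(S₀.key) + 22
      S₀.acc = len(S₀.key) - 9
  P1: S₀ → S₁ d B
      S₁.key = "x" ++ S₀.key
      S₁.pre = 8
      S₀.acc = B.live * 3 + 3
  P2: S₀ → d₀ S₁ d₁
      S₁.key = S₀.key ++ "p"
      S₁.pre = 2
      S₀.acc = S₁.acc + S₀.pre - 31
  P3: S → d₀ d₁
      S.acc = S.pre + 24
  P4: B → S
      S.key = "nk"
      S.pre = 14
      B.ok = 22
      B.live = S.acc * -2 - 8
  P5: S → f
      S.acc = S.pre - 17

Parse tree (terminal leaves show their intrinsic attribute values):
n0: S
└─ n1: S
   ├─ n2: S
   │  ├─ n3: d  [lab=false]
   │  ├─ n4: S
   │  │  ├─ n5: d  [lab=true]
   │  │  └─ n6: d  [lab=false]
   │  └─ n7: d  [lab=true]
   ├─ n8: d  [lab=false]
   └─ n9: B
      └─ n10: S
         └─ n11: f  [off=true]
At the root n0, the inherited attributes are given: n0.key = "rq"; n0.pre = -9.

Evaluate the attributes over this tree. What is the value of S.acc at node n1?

1. n0.key = "rq"  [given at root]
2. n0.pre = -9  [given at root]
3. n1.key = "yk"  ["yk"]
4. n1.pre = 24  [len(S₀.key) + 22]
5. n2.key = "xyk"  ["x" ++ S₀.key]
6. n2.pre = 8  [8]
7. n3.lab = false  [terminal]
8. n4.key = "xykp"  [S₀.key ++ "p"]
9. n4.pre = 2  [2]
10. n5.lab = true  [terminal]
11. n6.lab = false  [terminal]
12. n4.acc = 26  [S.pre + 24]
13. n7.lab = true  [terminal]
14. n2.acc = 3  [S₁.acc + S₀.pre - 31]
15. n8.lab = false  [terminal]
16. n10.key = "nk"  ["nk"]
17. n10.pre = 14  [14]
18. n11.off = true  [terminal]
19. n10.acc = -3  [S.pre - 17]
20. n9.ok = 22  [22]
21. n9.live = -2  [S.acc * -2 - 8]
22. n1.acc = -3  [B.live * 3 + 3]
23. n0.acc = -7  [len(S₀.key) - 9]

-3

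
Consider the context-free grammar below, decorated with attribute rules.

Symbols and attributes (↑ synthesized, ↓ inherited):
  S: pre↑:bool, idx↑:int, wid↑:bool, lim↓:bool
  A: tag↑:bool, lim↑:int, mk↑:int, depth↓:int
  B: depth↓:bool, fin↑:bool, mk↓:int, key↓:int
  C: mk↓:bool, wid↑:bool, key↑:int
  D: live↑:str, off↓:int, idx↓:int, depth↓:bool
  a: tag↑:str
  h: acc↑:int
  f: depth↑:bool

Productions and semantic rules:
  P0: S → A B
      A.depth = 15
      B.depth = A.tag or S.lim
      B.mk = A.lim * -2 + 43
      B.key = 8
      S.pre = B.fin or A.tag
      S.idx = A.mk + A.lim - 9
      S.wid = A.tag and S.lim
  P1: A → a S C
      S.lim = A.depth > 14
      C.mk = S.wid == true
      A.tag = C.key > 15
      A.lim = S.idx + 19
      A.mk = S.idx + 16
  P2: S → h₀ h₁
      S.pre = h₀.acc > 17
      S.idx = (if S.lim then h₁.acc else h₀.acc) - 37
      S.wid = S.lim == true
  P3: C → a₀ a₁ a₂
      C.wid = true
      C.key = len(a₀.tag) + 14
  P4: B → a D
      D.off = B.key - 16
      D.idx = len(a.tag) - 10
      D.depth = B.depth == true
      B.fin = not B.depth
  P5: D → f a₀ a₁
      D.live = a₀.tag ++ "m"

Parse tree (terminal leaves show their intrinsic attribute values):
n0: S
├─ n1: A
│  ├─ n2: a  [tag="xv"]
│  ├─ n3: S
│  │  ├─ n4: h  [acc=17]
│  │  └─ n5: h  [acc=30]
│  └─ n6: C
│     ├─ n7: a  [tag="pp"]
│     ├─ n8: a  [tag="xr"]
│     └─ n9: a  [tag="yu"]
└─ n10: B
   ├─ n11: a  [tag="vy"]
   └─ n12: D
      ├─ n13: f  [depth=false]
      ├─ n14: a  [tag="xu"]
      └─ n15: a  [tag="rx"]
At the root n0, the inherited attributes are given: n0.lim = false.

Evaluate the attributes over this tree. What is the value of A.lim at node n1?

1. n0.lim = false  [given at root]
2. n1.depth = 15  [15]
3. n2.tag = "xv"  [terminal]
4. n3.lim = true  [A.depth > 14]
5. n4.acc = 17  [terminal]
6. n5.acc = 30  [terminal]
7. n3.pre = false  [h₀.acc > 17]
8. n3.idx = -7  [(if S.lim then h₁.acc else h₀.acc) - 37]
9. n3.wid = true  [S.lim == true]
10. n6.mk = true  [S.wid == true]
11. n7.tag = "pp"  [terminal]
12. n8.tag = "xr"  [terminal]
13. n9.tag = "yu"  [terminal]
14. n6.wid = true  [true]
15. n6.key = 16  [len(a₀.tag) + 14]
16. n1.tag = true  [C.key > 15]
17. n1.lim = 12  [S.idx + 19]
18. n1.mk = 9  [S.idx + 16]
19. n10.depth = true  [A.tag or S.lim]
20. n10.mk = 19  [A.lim * -2 + 43]
21. n10.key = 8  [8]
22. n11.tag = "vy"  [terminal]
23. n12.off = -8  [B.key - 16]
24. n12.idx = -8  [len(a.tag) - 10]
25. n12.depth = true  [B.depth == true]
26. n13.depth = false  [terminal]
27. n14.tag = "xu"  [terminal]
28. n15.tag = "rx"  [terminal]
29. n12.live = "xum"  [a₀.tag ++ "m"]
30. n10.fin = false  [not B.depth]
31. n0.pre = true  [B.fin or A.tag]
32. n0.idx = 12  [A.mk + A.lim - 9]
33. n0.wid = false  [A.tag and S.lim]

12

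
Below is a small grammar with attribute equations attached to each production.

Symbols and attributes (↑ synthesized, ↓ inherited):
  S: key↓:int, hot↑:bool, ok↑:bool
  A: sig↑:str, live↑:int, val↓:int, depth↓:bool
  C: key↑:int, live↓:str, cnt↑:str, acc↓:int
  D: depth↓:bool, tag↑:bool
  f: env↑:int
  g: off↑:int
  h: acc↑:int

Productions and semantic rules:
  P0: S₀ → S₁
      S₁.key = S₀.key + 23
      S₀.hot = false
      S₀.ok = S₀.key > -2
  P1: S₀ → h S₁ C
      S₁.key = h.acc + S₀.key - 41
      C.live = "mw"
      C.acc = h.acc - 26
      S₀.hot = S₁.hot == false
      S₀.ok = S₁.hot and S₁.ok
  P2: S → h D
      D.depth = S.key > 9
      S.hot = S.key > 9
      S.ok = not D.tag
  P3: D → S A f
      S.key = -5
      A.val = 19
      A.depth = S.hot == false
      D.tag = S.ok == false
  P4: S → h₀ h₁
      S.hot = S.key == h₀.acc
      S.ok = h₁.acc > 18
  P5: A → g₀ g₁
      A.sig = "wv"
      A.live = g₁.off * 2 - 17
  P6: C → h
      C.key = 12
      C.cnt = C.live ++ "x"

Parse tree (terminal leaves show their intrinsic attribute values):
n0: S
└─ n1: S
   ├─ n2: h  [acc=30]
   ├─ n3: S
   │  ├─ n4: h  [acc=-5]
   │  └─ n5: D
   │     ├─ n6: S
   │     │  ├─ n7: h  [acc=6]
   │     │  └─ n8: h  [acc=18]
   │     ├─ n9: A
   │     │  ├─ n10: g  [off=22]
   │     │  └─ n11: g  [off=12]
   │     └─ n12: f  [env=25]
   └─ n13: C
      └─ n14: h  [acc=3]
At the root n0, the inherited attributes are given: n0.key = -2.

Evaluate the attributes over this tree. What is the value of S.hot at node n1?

false

1. n0.key = -2  [given at root]
2. n1.key = 21  [S₀.key + 23]
3. n2.acc = 30  [terminal]
4. n3.key = 10  [h.acc + S₀.key - 41]
5. n4.acc = -5  [terminal]
6. n5.depth = true  [S.key > 9]
7. n6.key = -5  [-5]
8. n7.acc = 6  [terminal]
9. n8.acc = 18  [terminal]
10. n6.hot = false  [S.key == h₀.acc]
11. n6.ok = false  [h₁.acc > 18]
12. n9.val = 19  [19]
13. n9.depth = true  [S.hot == false]
14. n10.off = 22  [terminal]
15. n11.off = 12  [terminal]
16. n9.sig = "wv"  ["wv"]
17. n9.live = 7  [g₁.off * 2 - 17]
18. n12.env = 25  [terminal]
19. n5.tag = true  [S.ok == false]
20. n3.hot = true  [S.key > 9]
21. n3.ok = false  [not D.tag]
22. n13.live = "mw"  ["mw"]
23. n13.acc = 4  [h.acc - 26]
24. n14.acc = 3  [terminal]
25. n13.key = 12  [12]
26. n13.cnt = "mwx"  [C.live ++ "x"]
27. n1.hot = false  [S₁.hot == false]
28. n1.ok = false  [S₁.hot and S₁.ok]
29. n0.hot = false  [false]
30. n0.ok = false  [S₀.key > -2]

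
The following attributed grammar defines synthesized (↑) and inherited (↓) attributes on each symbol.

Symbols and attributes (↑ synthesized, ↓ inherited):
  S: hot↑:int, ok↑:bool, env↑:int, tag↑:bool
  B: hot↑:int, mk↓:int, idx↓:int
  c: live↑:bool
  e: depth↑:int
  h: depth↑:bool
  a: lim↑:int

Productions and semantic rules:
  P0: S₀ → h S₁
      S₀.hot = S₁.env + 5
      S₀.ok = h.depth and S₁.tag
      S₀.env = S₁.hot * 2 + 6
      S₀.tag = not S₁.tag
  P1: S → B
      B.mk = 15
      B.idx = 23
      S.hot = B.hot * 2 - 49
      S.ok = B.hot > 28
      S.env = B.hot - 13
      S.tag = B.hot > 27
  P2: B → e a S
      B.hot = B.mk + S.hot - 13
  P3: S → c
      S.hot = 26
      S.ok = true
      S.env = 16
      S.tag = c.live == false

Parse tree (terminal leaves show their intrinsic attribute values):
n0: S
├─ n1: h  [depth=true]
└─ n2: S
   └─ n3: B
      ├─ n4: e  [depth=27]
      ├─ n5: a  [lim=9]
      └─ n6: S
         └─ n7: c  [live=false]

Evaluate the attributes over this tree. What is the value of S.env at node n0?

1. n1.depth = true  [terminal]
2. n3.mk = 15  [15]
3. n3.idx = 23  [23]
4. n4.depth = 27  [terminal]
5. n5.lim = 9  [terminal]
6. n7.live = false  [terminal]
7. n6.hot = 26  [26]
8. n6.ok = true  [true]
9. n6.env = 16  [16]
10. n6.tag = true  [c.live == false]
11. n3.hot = 28  [B.mk + S.hot - 13]
12. n2.hot = 7  [B.hot * 2 - 49]
13. n2.ok = false  [B.hot > 28]
14. n2.env = 15  [B.hot - 13]
15. n2.tag = true  [B.hot > 27]
16. n0.hot = 20  [S₁.env + 5]
17. n0.ok = true  [h.depth and S₁.tag]
18. n0.env = 20  [S₁.hot * 2 + 6]
19. n0.tag = false  [not S₁.tag]

20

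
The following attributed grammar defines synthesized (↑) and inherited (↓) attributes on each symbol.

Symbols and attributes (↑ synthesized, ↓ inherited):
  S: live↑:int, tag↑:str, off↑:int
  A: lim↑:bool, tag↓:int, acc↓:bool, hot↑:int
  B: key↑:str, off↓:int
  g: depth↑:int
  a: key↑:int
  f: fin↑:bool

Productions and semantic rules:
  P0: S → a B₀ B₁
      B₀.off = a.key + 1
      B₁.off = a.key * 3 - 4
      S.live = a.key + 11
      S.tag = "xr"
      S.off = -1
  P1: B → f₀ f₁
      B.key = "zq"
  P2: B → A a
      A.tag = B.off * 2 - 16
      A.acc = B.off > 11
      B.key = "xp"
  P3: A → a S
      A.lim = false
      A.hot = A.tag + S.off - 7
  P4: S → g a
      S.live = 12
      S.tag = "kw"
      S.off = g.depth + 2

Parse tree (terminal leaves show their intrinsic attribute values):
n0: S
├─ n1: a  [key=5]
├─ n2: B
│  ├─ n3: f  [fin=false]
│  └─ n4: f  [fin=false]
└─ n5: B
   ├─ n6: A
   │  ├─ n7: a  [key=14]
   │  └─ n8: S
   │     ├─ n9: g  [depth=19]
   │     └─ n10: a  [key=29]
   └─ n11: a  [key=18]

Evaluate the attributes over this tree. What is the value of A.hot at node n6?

1. n1.key = 5  [terminal]
2. n2.off = 6  [a.key + 1]
3. n3.fin = false  [terminal]
4. n4.fin = false  [terminal]
5. n2.key = "zq"  ["zq"]
6. n5.off = 11  [a.key * 3 - 4]
7. n6.tag = 6  [B.off * 2 - 16]
8. n6.acc = false  [B.off > 11]
9. n7.key = 14  [terminal]
10. n9.depth = 19  [terminal]
11. n10.key = 29  [terminal]
12. n8.live = 12  [12]
13. n8.tag = "kw"  ["kw"]
14. n8.off = 21  [g.depth + 2]
15. n6.lim = false  [false]
16. n6.hot = 20  [A.tag + S.off - 7]
17. n11.key = 18  [terminal]
18. n5.key = "xp"  ["xp"]
19. n0.live = 16  [a.key + 11]
20. n0.tag = "xr"  ["xr"]
21. n0.off = -1  [-1]

20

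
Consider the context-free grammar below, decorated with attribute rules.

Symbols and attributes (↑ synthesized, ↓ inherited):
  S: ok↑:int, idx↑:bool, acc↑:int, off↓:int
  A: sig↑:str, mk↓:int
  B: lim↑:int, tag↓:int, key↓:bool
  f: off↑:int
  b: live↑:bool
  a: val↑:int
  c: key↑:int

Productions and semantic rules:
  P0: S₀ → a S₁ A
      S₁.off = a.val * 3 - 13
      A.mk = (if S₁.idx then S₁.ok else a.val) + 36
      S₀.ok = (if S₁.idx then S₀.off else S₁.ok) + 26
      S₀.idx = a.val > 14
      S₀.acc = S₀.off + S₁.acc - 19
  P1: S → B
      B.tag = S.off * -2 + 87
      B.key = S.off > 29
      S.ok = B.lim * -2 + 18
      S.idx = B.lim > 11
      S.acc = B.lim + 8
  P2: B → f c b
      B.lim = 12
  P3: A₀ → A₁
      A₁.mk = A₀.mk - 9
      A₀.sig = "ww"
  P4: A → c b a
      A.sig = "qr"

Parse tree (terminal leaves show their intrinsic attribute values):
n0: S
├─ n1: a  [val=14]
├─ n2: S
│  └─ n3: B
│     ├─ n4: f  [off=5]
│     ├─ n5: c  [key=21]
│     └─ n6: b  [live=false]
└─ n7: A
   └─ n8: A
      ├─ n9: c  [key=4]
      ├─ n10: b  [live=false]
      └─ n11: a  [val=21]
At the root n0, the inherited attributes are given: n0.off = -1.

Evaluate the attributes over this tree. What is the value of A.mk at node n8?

21

1. n0.off = -1  [given at root]
2. n1.val = 14  [terminal]
3. n2.off = 29  [a.val * 3 - 13]
4. n3.tag = 29  [S.off * -2 + 87]
5. n3.key = false  [S.off > 29]
6. n4.off = 5  [terminal]
7. n5.key = 21  [terminal]
8. n6.live = false  [terminal]
9. n3.lim = 12  [12]
10. n2.ok = -6  [B.lim * -2 + 18]
11. n2.idx = true  [B.lim > 11]
12. n2.acc = 20  [B.lim + 8]
13. n7.mk = 30  [(if S₁.idx then S₁.ok else a.val) + 36]
14. n8.mk = 21  [A₀.mk - 9]
15. n9.key = 4  [terminal]
16. n10.live = false  [terminal]
17. n11.val = 21  [terminal]
18. n8.sig = "qr"  ["qr"]
19. n7.sig = "ww"  ["ww"]
20. n0.ok = 25  [(if S₁.idx then S₀.off else S₁.ok) + 26]
21. n0.idx = false  [a.val > 14]
22. n0.acc = 0  [S₀.off + S₁.acc - 19]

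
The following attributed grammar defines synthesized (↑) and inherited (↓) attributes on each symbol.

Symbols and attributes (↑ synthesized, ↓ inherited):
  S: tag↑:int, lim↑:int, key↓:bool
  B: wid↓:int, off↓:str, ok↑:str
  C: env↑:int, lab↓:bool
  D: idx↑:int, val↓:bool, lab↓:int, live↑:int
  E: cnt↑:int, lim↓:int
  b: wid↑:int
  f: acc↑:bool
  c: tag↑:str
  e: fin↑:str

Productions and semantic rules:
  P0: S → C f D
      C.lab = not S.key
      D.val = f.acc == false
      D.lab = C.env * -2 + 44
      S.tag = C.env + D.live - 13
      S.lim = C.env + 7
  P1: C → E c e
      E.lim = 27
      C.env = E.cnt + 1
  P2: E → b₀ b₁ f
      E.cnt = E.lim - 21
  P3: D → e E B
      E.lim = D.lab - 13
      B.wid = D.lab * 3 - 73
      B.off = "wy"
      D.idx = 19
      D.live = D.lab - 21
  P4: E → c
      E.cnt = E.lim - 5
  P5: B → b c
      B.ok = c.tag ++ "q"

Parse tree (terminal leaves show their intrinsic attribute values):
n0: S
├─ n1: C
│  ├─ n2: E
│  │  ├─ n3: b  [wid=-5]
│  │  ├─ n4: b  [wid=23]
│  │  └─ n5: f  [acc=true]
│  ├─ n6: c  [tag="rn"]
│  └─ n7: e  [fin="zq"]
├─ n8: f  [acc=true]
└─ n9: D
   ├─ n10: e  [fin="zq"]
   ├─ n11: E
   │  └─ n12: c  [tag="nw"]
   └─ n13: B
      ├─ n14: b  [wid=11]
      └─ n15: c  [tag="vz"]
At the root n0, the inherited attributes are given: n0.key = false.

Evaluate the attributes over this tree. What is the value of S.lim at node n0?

14

1. n0.key = false  [given at root]
2. n1.lab = true  [not S.key]
3. n2.lim = 27  [27]
4. n3.wid = -5  [terminal]
5. n4.wid = 23  [terminal]
6. n5.acc = true  [terminal]
7. n2.cnt = 6  [E.lim - 21]
8. n6.tag = "rn"  [terminal]
9. n7.fin = "zq"  [terminal]
10. n1.env = 7  [E.cnt + 1]
11. n8.acc = true  [terminal]
12. n9.val = false  [f.acc == false]
13. n9.lab = 30  [C.env * -2 + 44]
14. n10.fin = "zq"  [terminal]
15. n11.lim = 17  [D.lab - 13]
16. n12.tag = "nw"  [terminal]
17. n11.cnt = 12  [E.lim - 5]
18. n13.wid = 17  [D.lab * 3 - 73]
19. n13.off = "wy"  ["wy"]
20. n14.wid = 11  [terminal]
21. n15.tag = "vz"  [terminal]
22. n13.ok = "vzq"  [c.tag ++ "q"]
23. n9.idx = 19  [19]
24. n9.live = 9  [D.lab - 21]
25. n0.tag = 3  [C.env + D.live - 13]
26. n0.lim = 14  [C.env + 7]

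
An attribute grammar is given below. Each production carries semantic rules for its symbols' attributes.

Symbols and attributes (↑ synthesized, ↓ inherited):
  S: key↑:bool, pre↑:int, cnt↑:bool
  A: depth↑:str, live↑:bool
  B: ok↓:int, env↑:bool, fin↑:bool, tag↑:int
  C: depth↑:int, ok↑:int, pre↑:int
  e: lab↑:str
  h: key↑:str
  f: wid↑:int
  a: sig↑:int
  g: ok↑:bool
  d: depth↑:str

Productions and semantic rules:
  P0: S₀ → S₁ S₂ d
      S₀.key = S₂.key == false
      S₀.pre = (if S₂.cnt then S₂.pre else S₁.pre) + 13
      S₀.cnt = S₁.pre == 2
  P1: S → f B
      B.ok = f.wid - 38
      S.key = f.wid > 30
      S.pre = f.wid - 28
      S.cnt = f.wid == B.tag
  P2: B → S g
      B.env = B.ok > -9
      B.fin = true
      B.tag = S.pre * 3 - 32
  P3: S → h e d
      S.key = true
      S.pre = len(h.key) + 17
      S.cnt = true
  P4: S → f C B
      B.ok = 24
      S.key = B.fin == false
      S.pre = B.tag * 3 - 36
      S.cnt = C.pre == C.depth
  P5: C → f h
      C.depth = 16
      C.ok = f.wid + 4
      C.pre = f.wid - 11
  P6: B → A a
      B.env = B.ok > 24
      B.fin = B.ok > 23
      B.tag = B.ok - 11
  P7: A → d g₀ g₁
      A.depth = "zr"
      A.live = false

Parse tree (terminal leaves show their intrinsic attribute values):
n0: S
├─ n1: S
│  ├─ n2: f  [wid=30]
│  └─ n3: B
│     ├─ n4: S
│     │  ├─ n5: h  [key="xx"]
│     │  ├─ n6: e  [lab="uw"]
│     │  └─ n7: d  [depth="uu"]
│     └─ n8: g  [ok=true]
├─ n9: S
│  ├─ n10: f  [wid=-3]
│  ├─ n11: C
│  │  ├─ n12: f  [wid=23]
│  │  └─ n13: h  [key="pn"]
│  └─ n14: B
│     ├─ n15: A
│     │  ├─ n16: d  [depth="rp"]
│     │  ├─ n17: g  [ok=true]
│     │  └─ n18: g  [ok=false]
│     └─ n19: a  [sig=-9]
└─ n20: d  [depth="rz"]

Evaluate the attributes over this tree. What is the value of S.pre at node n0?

1. n2.wid = 30  [terminal]
2. n3.ok = -8  [f.wid - 38]
3. n5.key = "xx"  [terminal]
4. n6.lab = "uw"  [terminal]
5. n7.depth = "uu"  [terminal]
6. n4.key = true  [true]
7. n4.pre = 19  [len(h.key) + 17]
8. n4.cnt = true  [true]
9. n8.ok = true  [terminal]
10. n3.env = true  [B.ok > -9]
11. n3.fin = true  [true]
12. n3.tag = 25  [S.pre * 3 - 32]
13. n1.key = false  [f.wid > 30]
14. n1.pre = 2  [f.wid - 28]
15. n1.cnt = false  [f.wid == B.tag]
16. n10.wid = -3  [terminal]
17. n12.wid = 23  [terminal]
18. n13.key = "pn"  [terminal]
19. n11.depth = 16  [16]
20. n11.ok = 27  [f.wid + 4]
21. n11.pre = 12  [f.wid - 11]
22. n14.ok = 24  [24]
23. n16.depth = "rp"  [terminal]
24. n17.ok = true  [terminal]
25. n18.ok = false  [terminal]
26. n15.depth = "zr"  ["zr"]
27. n15.live = false  [false]
28. n19.sig = -9  [terminal]
29. n14.env = false  [B.ok > 24]
30. n14.fin = true  [B.ok > 23]
31. n14.tag = 13  [B.ok - 11]
32. n9.key = false  [B.fin == false]
33. n9.pre = 3  [B.tag * 3 - 36]
34. n9.cnt = false  [C.pre == C.depth]
35. n20.depth = "rz"  [terminal]
36. n0.key = true  [S₂.key == false]
37. n0.pre = 15  [(if S₂.cnt then S₂.pre else S₁.pre) + 13]
38. n0.cnt = true  [S₁.pre == 2]

15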